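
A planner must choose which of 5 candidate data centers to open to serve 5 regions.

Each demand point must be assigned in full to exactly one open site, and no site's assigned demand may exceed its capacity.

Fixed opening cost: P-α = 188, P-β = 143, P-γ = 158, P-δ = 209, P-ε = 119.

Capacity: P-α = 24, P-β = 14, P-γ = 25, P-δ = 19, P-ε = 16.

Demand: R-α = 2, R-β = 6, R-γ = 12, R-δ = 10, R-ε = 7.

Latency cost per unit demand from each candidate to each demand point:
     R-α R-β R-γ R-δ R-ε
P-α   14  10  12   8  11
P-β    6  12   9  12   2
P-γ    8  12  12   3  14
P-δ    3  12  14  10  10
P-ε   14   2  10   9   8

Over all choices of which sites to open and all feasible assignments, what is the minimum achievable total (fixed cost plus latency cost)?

Open {P-γ, P-ε}; cheapest assignment that respects the capacities:
  P-γ (cap 25, load 24): R-α, R-γ, R-δ — cost 2×8 + 12×12 + 10×3 = 190
  P-ε (cap 16, load 13): R-β, R-ε — cost 6×2 + 7×8 = 68
  Shipping 258, fixed 277 → total 535.
  Any other capacity-feasible assignment to {P-γ, P-ε} ships for at least 258.
Compare {P-β, P-γ}: its best feasible assignment gives total 577.
Compare {P-α, P-ε}: its best feasible assignment gives total 627.
Every other set of open sites that can feasibly serve all demand totals ≥ 577 even under its best assignment. Minimum: 535.

535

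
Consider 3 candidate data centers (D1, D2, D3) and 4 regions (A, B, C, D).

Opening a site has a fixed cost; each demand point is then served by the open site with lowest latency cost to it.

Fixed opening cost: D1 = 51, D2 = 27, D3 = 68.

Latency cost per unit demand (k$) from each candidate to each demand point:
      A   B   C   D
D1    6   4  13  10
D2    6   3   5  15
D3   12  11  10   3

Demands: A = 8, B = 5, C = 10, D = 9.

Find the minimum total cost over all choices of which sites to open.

Open {D2, D3}: assign each demand point to its cheapest open site.
  A→D2 8×6=48, B→D2 5×3=15, C→D2 10×5=50, D→D3 9×3=27
  latency cost 140, fixed 95 → total 235.
Compare {D2}: latency cost 248 + fixed 27 = 275.
Compare {D1, D2}: latency cost 203 + fixed 78 = 281.
Compare {D1, D2, D3}: latency cost 140 + fixed 146 = 286.
All other subsets cost ≥ 275. Minimum total cost: 235.

235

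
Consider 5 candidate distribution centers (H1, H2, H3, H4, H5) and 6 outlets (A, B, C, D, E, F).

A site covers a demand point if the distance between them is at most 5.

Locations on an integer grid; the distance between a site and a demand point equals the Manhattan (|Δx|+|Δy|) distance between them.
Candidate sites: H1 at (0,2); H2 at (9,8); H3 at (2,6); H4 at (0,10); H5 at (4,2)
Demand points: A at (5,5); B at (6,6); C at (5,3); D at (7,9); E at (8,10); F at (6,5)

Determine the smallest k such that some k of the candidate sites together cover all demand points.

Coverage sets (demand points within 5 of each site):
  H1: {}
  H2: {B, D, E}
  H3: {A, B, F}
  H4: {}
  H5: {A, C, F}
No single site covers all 6 demand points.
But {H2, H5} covers everything, so the minimum is 2.

2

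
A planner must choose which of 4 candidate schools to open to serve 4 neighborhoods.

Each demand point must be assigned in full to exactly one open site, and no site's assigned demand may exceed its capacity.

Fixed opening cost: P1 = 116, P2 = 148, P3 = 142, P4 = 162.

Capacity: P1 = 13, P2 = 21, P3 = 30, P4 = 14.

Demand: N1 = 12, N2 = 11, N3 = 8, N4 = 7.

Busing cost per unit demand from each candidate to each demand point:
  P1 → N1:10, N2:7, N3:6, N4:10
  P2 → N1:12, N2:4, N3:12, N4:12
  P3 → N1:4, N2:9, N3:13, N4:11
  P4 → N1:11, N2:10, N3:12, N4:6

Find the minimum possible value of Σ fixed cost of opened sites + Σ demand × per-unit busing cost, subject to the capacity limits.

530

Open {P1, P3}; cheapest assignment that respects the capacities:
  P1 (cap 13, load 8): N3 — cost 8×6 = 48
  P3 (cap 30, load 30): N1, N2, N4 — cost 12×4 + 11×9 + 7×11 = 224
  Shipping 272, fixed 258 → total 530.
  Any other capacity-feasible assignment to {P1, P3} ships for at least 272.
Compare {P2, P3}: its best feasible assignment gives total 555.
Compare {P1, P2, P3}: its best feasible assignment gives total 623.
Every other set of open sites that can feasibly serve all demand totals ≥ 555 even under its best assignment. Minimum: 530.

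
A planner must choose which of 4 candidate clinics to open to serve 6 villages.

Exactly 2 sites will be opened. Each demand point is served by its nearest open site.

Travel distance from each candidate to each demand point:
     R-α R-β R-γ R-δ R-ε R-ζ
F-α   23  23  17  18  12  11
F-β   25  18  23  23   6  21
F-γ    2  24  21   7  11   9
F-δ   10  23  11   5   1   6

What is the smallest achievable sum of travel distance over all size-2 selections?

Open {F-γ, F-δ}.
  R-α→F-γ 2, R-β→F-δ 23, R-γ→F-δ 11, R-δ→F-δ 5, R-ε→F-δ 1, R-ζ→F-δ 6  ⇒ total 48.
Compare {F-β, F-δ}: total 51.
Compare {F-α, F-δ}: total 56.
No size-2 selection does better; minimum is 48.

48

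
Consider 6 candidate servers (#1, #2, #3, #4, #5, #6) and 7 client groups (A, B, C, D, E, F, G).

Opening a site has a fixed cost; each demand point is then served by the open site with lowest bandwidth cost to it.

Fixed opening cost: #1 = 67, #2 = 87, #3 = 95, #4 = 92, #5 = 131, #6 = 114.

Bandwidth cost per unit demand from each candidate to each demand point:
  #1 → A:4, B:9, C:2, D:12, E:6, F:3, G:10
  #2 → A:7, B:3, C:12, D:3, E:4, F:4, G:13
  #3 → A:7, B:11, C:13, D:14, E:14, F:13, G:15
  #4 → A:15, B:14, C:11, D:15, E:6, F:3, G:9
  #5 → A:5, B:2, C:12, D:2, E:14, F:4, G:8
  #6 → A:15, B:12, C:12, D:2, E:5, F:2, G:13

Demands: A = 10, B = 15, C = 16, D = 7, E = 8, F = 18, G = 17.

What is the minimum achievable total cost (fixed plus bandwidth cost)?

548

Open {#1, #2}: assign each demand point to its cheapest open site.
  A→#1 10×4=40, B→#2 15×3=45, C→#1 16×2=32, D→#2 7×3=21, E→#2 8×4=32, F→#1 18×3=54, G→#1 17×10=170
  bandwidth cost 394, fixed 154 → total 548.
Compare {#1, #5}: bandwidth cost 354 + fixed 198 = 552.
Compare {#1, #2, #4}: bandwidth cost 377 + fixed 246 = 623.
Compare {#1, #2, #5}: bandwidth cost 338 + fixed 285 = 623.
All other subsets cost ≥ 552. Minimum total cost: 548.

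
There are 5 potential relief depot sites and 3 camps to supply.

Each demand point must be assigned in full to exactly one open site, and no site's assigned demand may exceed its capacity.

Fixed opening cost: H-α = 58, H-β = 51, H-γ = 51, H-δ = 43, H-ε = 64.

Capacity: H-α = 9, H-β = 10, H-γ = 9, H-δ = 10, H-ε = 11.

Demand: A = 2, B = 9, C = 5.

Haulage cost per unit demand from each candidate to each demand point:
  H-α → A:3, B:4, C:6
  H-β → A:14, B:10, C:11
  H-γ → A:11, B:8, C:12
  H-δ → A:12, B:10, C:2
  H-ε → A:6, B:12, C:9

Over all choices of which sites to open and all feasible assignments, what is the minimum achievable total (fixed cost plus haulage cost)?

Open {H-α, H-δ}; cheapest assignment that respects the capacities:
  H-α (cap 9, load 9): B — cost 9×4 = 36
  H-δ (cap 10, load 7): A, C — cost 2×12 + 5×2 = 34
  Shipping 70, fixed 101 → total 171.
  Any other capacity-feasible assignment to {H-α, H-δ} ships for at least 70.
Compare {H-γ, H-δ}: its best feasible assignment gives total 200.
Compare {H-α, H-ε}: its best feasible assignment gives total 215.
Every other set of open sites that can feasibly serve all demand totals ≥ 200 even under its best assignment. Minimum: 171.

171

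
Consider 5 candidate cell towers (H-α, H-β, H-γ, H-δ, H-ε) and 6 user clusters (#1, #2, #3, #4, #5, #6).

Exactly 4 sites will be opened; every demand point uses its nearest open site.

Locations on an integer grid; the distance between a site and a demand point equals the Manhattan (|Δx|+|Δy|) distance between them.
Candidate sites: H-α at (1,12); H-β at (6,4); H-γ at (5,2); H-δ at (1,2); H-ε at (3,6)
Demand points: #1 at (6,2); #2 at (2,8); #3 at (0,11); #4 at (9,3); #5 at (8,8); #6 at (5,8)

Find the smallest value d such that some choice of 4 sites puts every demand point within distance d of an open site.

6

Open {H-α, H-β, H-γ, H-δ}.
  Farthest demand point is #5 at distance 6 (to H-β); all others are ≤ 6.
With {H-α, H-β, H-γ, H-ε} the worst case is 6.
With {H-α, H-β, H-δ, H-ε} the worst case is 6.
No size-4 selection achieves below 6.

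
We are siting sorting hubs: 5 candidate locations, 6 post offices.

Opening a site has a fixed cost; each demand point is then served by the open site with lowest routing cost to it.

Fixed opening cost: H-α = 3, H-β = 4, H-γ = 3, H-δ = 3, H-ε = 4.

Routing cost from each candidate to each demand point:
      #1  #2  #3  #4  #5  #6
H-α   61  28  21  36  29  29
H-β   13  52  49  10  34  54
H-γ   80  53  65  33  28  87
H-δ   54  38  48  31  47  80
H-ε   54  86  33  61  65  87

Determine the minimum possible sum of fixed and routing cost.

137

Open {H-α, H-β}: assign each demand point to its cheapest open site.
  #1→H-β 13, #2→H-α 28, #3→H-α 21, #4→H-β 10, #5→H-α 29, #6→H-α 29
  routing cost 130, fixed 7 → total 137.
Compare {H-α, H-β, H-γ}: routing cost 129 + fixed 10 = 139.
Compare {H-α, H-β, H-δ}: routing cost 130 + fixed 10 = 140.
Compare {H-α, H-β, H-ε}: routing cost 130 + fixed 11 = 141.
All other subsets cost ≥ 139. Minimum total cost: 137.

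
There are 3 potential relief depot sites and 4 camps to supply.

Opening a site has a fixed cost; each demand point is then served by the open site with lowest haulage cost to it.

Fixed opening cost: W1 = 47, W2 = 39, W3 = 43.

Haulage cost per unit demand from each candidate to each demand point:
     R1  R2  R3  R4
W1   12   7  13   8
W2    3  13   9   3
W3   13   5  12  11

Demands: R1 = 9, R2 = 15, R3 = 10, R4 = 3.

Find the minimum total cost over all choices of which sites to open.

283

Open {W2, W3}: assign each demand point to its cheapest open site.
  R1→W2 9×3=27, R2→W3 15×5=75, R3→W2 10×9=90, R4→W2 3×3=9
  haulage cost 201, fixed 82 → total 283.
Compare {W1, W2}: haulage cost 231 + fixed 86 = 317.
Compare {W1, W2, W3}: haulage cost 201 + fixed 129 = 330.
Compare {W2}: haulage cost 321 + fixed 39 = 360.
All other subsets cost ≥ 317. Minimum total cost: 283.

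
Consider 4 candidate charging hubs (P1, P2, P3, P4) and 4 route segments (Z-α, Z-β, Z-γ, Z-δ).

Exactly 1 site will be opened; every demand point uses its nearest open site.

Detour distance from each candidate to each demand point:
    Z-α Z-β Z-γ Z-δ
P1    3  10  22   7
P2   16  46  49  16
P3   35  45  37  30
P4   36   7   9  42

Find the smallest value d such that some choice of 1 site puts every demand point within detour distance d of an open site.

Open {P1}.
  Farthest demand point is Z-γ at detour distance 22 (to P1); all others are ≤ 22.
With {P4} the worst case is 42.
With {P3} the worst case is 45.
No size-1 selection achieves below 22.

22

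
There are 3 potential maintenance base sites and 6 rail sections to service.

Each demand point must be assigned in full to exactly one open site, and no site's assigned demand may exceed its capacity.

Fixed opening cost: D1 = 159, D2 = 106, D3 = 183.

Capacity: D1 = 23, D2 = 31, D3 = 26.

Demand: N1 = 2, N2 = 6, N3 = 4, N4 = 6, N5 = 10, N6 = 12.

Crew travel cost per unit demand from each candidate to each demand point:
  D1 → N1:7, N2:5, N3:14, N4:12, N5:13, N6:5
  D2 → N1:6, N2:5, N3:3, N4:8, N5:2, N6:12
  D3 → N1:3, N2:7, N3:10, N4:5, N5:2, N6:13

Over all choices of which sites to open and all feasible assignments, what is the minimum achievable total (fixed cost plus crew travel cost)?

Open {D1, D2}; cheapest assignment that respects the capacities:
  D1 (cap 23, load 18): N2, N6 — cost 6×5 + 12×5 = 90
  D2 (cap 31, load 22): N1, N3, N4, N5 — cost 2×6 + 4×3 + 6×8 + 10×2 = 92
  Shipping 182, fixed 265 → total 447.
  Any other capacity-feasible assignment to {D1, D2} ships for at least 182.
Compare {D1, D3}: its best feasible assignment gives total 528.
Compare {D2, D3}: its best feasible assignment gives total 531.
Every other set of open sites that can feasibly serve all demand totals ≥ 528 even under its best assignment. Minimum: 447.

447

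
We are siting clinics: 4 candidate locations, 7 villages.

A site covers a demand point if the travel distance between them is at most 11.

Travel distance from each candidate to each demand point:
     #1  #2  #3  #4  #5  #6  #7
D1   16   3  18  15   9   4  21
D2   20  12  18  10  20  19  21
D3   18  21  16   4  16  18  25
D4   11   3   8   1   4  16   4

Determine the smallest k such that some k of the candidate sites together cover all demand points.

Coverage sets (demand points within 11 of each site):
  D1: {#2, #5, #6}
  D2: {#4}
  D3: {#4}
  D4: {#1, #2, #3, #4, #5, #7}
No single site covers all 7 demand points.
But {D1, D4} covers everything, so the minimum is 2.

2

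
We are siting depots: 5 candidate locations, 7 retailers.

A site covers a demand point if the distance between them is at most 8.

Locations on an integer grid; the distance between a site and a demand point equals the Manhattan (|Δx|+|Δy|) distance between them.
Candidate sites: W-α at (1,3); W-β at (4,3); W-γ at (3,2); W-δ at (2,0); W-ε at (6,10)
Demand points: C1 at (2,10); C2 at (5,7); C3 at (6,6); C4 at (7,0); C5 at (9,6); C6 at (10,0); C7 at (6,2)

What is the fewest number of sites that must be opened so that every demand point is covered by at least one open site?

Coverage sets (demand points within 8 of each site):
  W-α: {C1, C2, C3, C7}
  W-β: {C2, C3, C4, C5, C7}
  W-γ: {C2, C3, C4, C7}
  W-δ: {C4, C6, C7}
  W-ε: {C1, C2, C3, C5, C7}
No single site covers all 7 demand points.
But {W-δ, W-ε} covers everything, so the minimum is 2.

2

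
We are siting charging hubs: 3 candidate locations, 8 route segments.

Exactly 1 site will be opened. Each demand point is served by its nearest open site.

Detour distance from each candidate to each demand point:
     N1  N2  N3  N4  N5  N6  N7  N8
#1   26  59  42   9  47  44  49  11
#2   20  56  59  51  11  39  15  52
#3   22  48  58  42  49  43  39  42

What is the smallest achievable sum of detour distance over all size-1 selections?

287

Open {#1}.
  N1→#1 26, N2→#1 59, N3→#1 42, N4→#1 9, N5→#1 47, N6→#1 44, N7→#1 49, N8→#1 11  ⇒ total 287.
Compare {#2}: total 303.
Compare {#3}: total 343.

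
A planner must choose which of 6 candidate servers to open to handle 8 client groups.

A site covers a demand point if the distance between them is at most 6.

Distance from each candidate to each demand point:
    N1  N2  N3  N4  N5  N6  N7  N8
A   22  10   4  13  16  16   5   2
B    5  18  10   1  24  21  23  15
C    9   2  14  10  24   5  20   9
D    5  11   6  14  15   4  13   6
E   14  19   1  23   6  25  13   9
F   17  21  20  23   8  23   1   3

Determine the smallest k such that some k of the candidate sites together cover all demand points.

Coverage sets (demand points within 6 of each site):
  A: {N3, N7, N8}
  B: {N1, N4}
  C: {N2, N6}
  D: {N1, N3, N6, N8}
  E: {N3, N5}
  F: {N7, N8}
No 3 sites suffice: every size-3 union leaves at least one demand point uncovered.
But {A, B, C, E} covers everything, so the minimum is 4.

4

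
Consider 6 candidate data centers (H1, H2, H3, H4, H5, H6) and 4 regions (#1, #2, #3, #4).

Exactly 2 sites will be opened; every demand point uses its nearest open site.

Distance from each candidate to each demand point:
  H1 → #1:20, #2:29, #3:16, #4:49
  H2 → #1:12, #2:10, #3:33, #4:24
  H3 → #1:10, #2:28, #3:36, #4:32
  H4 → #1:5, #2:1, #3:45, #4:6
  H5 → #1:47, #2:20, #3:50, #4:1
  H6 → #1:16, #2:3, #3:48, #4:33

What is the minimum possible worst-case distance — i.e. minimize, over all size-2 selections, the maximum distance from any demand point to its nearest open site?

Open {H1, H4}.
  Farthest demand point is #3 at distance 16 (to H1); all others are ≤ 16.
With {H1, H5} the worst case is 20.
With {H1, H2} the worst case is 24.
No size-2 selection achieves below 16.

16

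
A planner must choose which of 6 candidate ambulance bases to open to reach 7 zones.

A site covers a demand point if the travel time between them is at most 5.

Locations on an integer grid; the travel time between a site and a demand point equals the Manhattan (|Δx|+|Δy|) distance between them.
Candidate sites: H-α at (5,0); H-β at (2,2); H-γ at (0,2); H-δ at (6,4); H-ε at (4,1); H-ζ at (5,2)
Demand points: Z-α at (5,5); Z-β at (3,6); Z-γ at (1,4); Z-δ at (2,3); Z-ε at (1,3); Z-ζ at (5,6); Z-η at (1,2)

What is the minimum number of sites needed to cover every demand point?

Coverage sets (demand points within 5 of each site):
  H-α: {Z-α}
  H-β: {Z-β, Z-γ, Z-δ, Z-ε, Z-η}
  H-γ: {Z-γ, Z-δ, Z-ε, Z-η}
  H-δ: {Z-α, Z-β, Z-γ, Z-δ, Z-ζ}
  H-ε: {Z-α, Z-δ, Z-ε, Z-η}
  H-ζ: {Z-α, Z-δ, Z-ε, Z-ζ, Z-η}
No single site covers all 7 demand points.
But {H-β, H-δ} covers everything, so the minimum is 2.

2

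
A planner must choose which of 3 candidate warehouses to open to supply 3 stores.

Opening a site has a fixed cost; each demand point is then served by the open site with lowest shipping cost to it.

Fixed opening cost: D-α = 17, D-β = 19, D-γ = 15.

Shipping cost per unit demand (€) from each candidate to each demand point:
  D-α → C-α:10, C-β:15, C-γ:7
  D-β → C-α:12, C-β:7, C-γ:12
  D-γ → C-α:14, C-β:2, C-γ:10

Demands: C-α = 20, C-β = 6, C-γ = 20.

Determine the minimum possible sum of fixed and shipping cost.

384

Open {D-α, D-γ}: assign each demand point to its cheapest open site.
  C-α→D-α 20×10=200, C-β→D-γ 6×2=12, C-γ→D-α 20×7=140
  shipping cost 352, fixed 32 → total 384.
Compare {D-α, D-β, D-γ}: shipping cost 352 + fixed 51 = 403.
Compare {D-α, D-β}: shipping cost 382 + fixed 36 = 418.
Compare {D-α}: shipping cost 430 + fixed 17 = 447.
All other subsets cost ≥ 403. Minimum total cost: 384.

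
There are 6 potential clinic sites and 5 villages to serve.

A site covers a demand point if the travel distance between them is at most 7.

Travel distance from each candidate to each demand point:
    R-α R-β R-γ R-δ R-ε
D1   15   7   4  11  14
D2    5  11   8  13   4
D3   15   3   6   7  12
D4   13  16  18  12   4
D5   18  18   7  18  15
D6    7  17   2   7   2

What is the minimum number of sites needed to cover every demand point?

Coverage sets (demand points within 7 of each site):
  D1: {R-β, R-γ}
  D2: {R-α, R-ε}
  D3: {R-β, R-γ, R-δ}
  D4: {R-ε}
  D5: {R-γ}
  D6: {R-α, R-γ, R-δ, R-ε}
No single site covers all 5 demand points.
But {D1, D6} covers everything, so the minimum is 2.

2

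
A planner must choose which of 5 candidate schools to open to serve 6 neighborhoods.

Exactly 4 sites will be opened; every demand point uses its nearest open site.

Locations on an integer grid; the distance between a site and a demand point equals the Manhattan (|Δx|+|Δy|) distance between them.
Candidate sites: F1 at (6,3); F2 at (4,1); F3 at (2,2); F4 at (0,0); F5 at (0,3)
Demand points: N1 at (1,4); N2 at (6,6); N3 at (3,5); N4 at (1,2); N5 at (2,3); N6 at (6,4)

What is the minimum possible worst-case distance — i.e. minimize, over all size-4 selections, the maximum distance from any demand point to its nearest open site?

Open {F1, F2, F3, F4}.
  Farthest demand point is N3 at distance 4 (to F3); all others are ≤ 4.
With {F1, F2, F3, F5} the worst case is 4.
With {F1, F3, F4, F5} the worst case is 4.
No size-4 selection achieves below 4.

4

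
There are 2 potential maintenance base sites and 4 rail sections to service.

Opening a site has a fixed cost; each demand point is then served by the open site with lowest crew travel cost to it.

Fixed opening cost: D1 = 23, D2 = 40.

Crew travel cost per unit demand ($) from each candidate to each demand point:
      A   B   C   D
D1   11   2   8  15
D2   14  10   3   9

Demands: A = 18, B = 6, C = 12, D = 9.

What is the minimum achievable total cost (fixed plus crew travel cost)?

390

Open {D1, D2}: assign each demand point to its cheapest open site.
  A→D1 18×11=198, B→D1 6×2=12, C→D2 12×3=36, D→D2 9×9=81
  crew travel cost 327, fixed 63 → total 390.
Compare {D1}: crew travel cost 441 + fixed 23 = 464.
Compare {D2}: crew travel cost 429 + fixed 40 = 469.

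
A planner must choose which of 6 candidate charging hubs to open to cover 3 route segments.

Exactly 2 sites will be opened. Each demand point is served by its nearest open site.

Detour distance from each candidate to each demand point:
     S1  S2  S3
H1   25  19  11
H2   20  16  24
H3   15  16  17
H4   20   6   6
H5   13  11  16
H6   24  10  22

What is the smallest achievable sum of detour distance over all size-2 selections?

Open {H4, H5}.
  S1→H5 13, S2→H4 6, S3→H4 6  ⇒ total 25.
Compare {H3, H4}: total 27.
Compare {H1, H4}: total 32.
No size-2 selection does better; minimum is 25.

25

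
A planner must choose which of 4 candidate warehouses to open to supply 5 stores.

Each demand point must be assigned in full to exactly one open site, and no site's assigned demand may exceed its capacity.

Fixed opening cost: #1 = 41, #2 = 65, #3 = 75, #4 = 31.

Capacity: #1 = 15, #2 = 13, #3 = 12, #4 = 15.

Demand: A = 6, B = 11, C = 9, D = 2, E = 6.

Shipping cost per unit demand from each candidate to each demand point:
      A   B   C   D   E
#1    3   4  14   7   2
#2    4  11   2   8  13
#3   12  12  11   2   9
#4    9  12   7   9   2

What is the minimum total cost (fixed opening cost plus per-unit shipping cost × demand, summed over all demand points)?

279

Open {#1, #2, #4}; cheapest assignment that respects the capacities:
  #1 (cap 15, load 13): B, D — cost 11×4 + 2×7 = 58
  #2 (cap 13, load 9): C — cost 9×2 = 18
  #4 (cap 15, load 12): A, E — cost 6×9 + 6×2 = 66
  Shipping 142, fixed 137 → total 279.
  Any other capacity-feasible assignment to {#1, #2, #4} ships for at least 142.
Compare {#1, #3, #4}: its best feasible assignment gives total 342.
Compare {#1, #2, #3, #4}: its best feasible assignment gives total 344.
Every other set of open sites that can feasibly serve all demand totals ≥ 342 even under its best assignment. Minimum: 279.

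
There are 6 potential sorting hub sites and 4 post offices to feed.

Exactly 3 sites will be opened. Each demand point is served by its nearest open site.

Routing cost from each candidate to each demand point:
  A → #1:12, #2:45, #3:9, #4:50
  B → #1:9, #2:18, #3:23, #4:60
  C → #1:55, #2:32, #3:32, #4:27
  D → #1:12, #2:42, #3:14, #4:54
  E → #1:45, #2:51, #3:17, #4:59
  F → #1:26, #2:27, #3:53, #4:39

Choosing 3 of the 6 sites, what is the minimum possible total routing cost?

63

Open {A, B, C}.
  #1→B 9, #2→B 18, #3→A 9, #4→C 27  ⇒ total 63.
Compare {B, C, D}: total 68.
Compare {B, C, E}: total 71.
No size-3 selection does better; minimum is 63.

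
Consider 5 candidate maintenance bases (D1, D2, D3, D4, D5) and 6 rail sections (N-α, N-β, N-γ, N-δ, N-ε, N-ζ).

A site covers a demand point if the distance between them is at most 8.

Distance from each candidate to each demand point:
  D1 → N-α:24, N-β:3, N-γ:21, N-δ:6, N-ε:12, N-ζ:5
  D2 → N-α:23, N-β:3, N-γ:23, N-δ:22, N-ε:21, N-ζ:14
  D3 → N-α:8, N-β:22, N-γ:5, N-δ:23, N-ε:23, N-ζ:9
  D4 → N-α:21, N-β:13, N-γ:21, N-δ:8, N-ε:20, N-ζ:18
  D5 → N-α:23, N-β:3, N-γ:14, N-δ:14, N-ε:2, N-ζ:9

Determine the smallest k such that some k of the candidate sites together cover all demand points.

Coverage sets (demand points within 8 of each site):
  D1: {N-β, N-δ, N-ζ}
  D2: {N-β}
  D3: {N-α, N-γ}
  D4: {N-δ}
  D5: {N-β, N-ε}
No 2 sites suffice: every size-2 union leaves at least one demand point uncovered.
But {D1, D3, D5} covers everything, so the minimum is 3.

3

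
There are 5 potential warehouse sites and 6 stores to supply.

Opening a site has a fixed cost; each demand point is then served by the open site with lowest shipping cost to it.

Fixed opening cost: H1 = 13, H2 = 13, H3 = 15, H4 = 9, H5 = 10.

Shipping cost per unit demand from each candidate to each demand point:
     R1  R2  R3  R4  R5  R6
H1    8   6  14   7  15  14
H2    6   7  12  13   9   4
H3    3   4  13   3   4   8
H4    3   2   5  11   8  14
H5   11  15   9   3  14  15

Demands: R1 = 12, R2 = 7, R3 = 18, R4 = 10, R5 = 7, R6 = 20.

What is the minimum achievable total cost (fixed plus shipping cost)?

Open {H2, H3, H4}: assign each demand point to its cheapest open site.
  R1→H3 12×3=36, R2→H4 7×2=14, R3→H4 18×5=90, R4→H3 10×3=30, R5→H3 7×4=28, R6→H2 20×4=80
  shipping cost 278, fixed 37 → total 315.
Compare {H2, H3, H4, H5}: shipping cost 278 + fixed 47 = 325.
Compare {H1, H2, H3, H4}: shipping cost 278 + fixed 50 = 328.
Compare {H2, H4, H5}: shipping cost 306 + fixed 32 = 338.
All other subsets cost ≥ 325. Minimum total cost: 315.

315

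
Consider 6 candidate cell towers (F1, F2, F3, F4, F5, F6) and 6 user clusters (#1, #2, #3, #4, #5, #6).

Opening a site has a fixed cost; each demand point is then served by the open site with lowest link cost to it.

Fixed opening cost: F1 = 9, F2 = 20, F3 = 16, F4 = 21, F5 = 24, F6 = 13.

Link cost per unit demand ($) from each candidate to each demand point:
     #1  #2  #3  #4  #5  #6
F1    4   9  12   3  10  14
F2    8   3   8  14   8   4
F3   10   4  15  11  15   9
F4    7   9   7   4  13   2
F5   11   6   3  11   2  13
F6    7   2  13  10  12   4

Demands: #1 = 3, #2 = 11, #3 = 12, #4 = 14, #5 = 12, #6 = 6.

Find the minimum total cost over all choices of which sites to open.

206

Open {F1, F5, F6}: assign each demand point to its cheapest open site.
  #1→F1 3×4=12, #2→F6 11×2=22, #3→F5 12×3=36, #4→F1 14×3=42, #5→F5 12×2=24, #6→F6 6×4=24
  link cost 160, fixed 46 → total 206.
Compare {F1, F4, F5, F6}: link cost 148 + fixed 67 = 215.
Compare {F1, F3, F5, F6}: link cost 160 + fixed 62 = 222.
Compare {F1, F2, F5}: link cost 171 + fixed 53 = 224.
All other subsets cost ≥ 215. Minimum total cost: 206.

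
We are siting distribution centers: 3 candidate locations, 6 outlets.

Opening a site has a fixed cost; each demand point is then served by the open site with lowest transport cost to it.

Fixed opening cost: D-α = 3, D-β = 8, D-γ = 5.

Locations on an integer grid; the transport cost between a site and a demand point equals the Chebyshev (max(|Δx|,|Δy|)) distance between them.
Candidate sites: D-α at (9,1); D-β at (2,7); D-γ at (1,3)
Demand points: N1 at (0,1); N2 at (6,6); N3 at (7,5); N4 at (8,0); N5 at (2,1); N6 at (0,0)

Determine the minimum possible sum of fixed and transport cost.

Open {D-α, D-γ}: assign each demand point to its cheapest open site.
  N1→D-γ 2, N2→D-α 5, N3→D-α 4, N4→D-α 1, N5→D-γ 2, N6→D-γ 3
  transport cost 17, fixed 8 → total 25.
Compare {D-γ}: transport cost 25 + fixed 5 = 30.
Compare {D-α, D-β, D-γ}: transport cost 16 + fixed 16 = 32.
Compare {D-β, D-γ}: transport cost 23 + fixed 13 = 36.
All other subsets cost ≥ 30. Minimum total cost: 25.

25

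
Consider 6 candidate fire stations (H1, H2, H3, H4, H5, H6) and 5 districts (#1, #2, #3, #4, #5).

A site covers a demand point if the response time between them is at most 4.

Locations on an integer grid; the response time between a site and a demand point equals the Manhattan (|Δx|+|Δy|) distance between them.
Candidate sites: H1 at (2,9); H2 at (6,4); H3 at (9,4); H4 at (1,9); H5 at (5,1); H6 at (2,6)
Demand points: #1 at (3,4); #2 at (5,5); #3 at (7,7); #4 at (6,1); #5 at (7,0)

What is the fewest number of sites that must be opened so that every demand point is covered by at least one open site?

2

Coverage sets (demand points within 4 of each site):
  H1: {}
  H2: {#1, #2, #3, #4}
  H3: {}
  H4: {}
  H5: {#2, #4, #5}
  H6: {#1, #2}
No single site covers all 5 demand points.
But {H2, H5} covers everything, so the minimum is 2.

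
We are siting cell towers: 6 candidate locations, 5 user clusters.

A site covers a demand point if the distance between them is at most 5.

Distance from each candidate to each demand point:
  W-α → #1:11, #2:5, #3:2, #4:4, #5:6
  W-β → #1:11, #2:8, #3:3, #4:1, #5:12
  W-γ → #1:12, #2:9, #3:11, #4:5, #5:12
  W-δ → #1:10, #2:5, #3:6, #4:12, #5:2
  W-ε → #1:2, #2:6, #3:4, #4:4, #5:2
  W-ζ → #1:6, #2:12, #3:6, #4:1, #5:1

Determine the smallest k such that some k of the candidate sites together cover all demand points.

2

Coverage sets (demand points within 5 of each site):
  W-α: {#2, #3, #4}
  W-β: {#3, #4}
  W-γ: {#4}
  W-δ: {#2, #5}
  W-ε: {#1, #3, #4, #5}
  W-ζ: {#4, #5}
No single site covers all 5 demand points.
But {W-α, W-ε} covers everything, so the minimum is 2.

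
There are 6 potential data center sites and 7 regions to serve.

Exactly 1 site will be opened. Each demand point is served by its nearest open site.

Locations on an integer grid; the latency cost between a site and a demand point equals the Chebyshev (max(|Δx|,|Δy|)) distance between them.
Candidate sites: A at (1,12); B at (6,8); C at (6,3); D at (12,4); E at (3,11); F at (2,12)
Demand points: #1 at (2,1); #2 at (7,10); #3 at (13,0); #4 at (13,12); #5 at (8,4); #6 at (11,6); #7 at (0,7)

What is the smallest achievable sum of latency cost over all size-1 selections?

39

Open {B}.
  #1→B 7, #2→B 2, #3→B 8, #4→B 7, #5→B 4, #6→B 5, #7→B 6  ⇒ total 39.
Compare {C}: total 40.
Compare {D}: total 46.
No size-1 selection does better; minimum is 39.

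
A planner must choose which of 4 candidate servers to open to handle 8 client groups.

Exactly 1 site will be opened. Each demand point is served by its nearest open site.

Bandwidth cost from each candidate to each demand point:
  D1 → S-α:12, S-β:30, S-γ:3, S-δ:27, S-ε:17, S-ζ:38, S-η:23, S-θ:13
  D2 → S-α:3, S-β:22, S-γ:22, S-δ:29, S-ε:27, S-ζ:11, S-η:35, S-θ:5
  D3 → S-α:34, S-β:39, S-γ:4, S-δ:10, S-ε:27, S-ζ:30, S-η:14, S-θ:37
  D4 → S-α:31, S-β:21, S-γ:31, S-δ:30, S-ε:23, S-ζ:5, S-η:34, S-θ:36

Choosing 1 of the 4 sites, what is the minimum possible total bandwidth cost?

154

Open {D2}.
  S-α→D2 3, S-β→D2 22, S-γ→D2 22, S-δ→D2 29, S-ε→D2 27, S-ζ→D2 11, S-η→D2 35, S-θ→D2 5  ⇒ total 154.
Compare {D1}: total 163.
Compare {D3}: total 195.
No size-1 selection does better; minimum is 154.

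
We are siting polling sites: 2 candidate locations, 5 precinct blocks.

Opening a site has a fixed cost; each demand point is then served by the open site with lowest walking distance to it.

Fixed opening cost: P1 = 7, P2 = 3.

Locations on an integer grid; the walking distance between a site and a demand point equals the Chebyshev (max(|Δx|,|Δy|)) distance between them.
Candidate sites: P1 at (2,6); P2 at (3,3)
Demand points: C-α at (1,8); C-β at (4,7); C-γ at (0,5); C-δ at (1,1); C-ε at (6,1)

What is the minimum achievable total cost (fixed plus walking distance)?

20

Open {P2}: assign each demand point to its cheapest open site.
  C-α→P2 5, C-β→P2 4, C-γ→P2 3, C-δ→P2 2, C-ε→P2 3
  walking distance 17, fixed 3 → total 20.
Compare {P1, P2}: walking distance 11 + fixed 10 = 21.
Compare {P1}: walking distance 16 + fixed 7 = 23.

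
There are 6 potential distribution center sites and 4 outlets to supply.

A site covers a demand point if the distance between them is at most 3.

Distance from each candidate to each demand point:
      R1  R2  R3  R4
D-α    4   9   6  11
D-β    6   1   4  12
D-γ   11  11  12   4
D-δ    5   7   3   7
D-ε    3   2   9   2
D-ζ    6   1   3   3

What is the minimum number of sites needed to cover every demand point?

Coverage sets (demand points within 3 of each site):
  D-α: {}
  D-β: {R2}
  D-γ: {}
  D-δ: {R3}
  D-ε: {R1, R2, R4}
  D-ζ: {R2, R3, R4}
No single site covers all 4 demand points.
But {D-δ, D-ε} covers everything, so the minimum is 2.

2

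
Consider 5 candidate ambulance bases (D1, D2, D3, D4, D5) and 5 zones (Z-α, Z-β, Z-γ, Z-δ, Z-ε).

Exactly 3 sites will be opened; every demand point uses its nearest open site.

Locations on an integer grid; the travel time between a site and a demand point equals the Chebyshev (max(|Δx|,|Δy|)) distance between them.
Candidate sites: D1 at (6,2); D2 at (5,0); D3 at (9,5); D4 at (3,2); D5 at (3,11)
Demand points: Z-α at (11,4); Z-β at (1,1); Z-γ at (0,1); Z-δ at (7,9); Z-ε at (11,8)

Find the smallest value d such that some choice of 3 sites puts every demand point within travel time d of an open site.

4

Open {D1, D3, D4}.
  Farthest demand point is Z-δ at travel time 4 (to D3); all others are ≤ 4.
With {D2, D3, D4} the worst case is 4.
With {D3, D4, D5} the worst case is 4.
No size-3 selection achieves below 4.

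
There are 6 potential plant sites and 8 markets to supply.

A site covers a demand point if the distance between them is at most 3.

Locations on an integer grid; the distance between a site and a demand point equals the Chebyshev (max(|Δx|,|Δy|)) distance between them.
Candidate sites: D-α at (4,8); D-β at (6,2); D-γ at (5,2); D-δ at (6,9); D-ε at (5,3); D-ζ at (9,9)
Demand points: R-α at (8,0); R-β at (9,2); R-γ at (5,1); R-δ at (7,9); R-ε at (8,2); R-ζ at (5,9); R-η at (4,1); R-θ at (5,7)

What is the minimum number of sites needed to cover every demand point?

2

Coverage sets (demand points within 3 of each site):
  D-α: {R-δ, R-ζ, R-θ}
  D-β: {R-α, R-β, R-γ, R-ε, R-η}
  D-γ: {R-α, R-γ, R-ε, R-η}
  D-δ: {R-δ, R-ζ, R-θ}
  D-ε: {R-α, R-γ, R-ε, R-η}
  D-ζ: {R-δ}
No single site covers all 8 demand points.
But {D-α, D-β} covers everything, so the minimum is 2.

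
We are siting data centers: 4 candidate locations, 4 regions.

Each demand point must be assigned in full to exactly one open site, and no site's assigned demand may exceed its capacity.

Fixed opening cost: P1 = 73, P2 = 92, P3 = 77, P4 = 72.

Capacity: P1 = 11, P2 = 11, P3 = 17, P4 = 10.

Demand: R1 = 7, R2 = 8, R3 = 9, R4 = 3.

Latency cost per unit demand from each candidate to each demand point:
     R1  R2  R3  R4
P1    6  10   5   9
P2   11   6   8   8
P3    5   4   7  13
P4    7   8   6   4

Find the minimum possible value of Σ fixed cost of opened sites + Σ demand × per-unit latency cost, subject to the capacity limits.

305

Open {P3, P4}; cheapest assignment that respects the capacities:
  P3 (cap 17, load 17): R2, R3 — cost 8×4 + 9×7 = 95
  P4 (cap 10, load 10): R1, R4 — cost 7×7 + 3×4 = 61
  Shipping 156, fixed 149 → total 305.
  Any other capacity-feasible assignment to {P3, P4} ships for at least 156.
Compare {P1, P3}: its best feasible assignment gives total 314.
Compare {P2, P3}: its best feasible assignment gives total 339.
Every other set of open sites that can feasibly serve all demand totals ≥ 314 even under its best assignment. Minimum: 305.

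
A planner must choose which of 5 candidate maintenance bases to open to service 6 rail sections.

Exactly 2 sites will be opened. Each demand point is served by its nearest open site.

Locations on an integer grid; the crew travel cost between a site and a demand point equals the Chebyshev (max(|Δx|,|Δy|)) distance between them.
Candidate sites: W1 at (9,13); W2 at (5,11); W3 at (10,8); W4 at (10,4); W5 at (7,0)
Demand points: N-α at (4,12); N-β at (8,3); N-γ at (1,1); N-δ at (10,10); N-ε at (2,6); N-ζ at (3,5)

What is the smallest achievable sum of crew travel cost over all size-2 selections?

25

Open {W2, W5}.
  N-α→W2 1, N-β→W5 3, N-γ→W5 6, N-δ→W2 5, N-ε→W2 5, N-ζ→W5 5  ⇒ total 25.
Compare {W1, W5}: total 28.
Compare {W2, W3}: total 28.
No size-2 selection does better; minimum is 25.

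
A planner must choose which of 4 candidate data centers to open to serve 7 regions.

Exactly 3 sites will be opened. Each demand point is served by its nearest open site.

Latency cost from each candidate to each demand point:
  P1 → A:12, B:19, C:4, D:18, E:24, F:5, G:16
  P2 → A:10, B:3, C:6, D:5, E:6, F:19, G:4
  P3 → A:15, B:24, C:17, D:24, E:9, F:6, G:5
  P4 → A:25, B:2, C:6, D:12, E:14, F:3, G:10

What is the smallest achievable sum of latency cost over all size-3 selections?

34

Open {P1, P2, P4}.
  A→P2 10, B→P4 2, C→P1 4, D→P2 5, E→P2 6, F→P4 3, G→P2 4  ⇒ total 34.
Compare {P2, P3, P4}: total 36.
Compare {P1, P2, P3}: total 37.
No size-3 selection does better; minimum is 34.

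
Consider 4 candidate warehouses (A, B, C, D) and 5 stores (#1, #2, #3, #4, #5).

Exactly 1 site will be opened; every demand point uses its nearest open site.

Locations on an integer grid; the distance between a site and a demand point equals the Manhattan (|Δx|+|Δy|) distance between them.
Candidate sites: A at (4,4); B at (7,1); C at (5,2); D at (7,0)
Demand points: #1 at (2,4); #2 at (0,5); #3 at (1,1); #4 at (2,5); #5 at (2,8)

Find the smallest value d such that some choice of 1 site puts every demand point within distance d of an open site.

6

Open {A}.
  Farthest demand point is #3 at distance 6 (to A); all others are ≤ 6.
With {C} the worst case is 9.
With {B} the worst case is 12.
No size-1 selection achieves below 6.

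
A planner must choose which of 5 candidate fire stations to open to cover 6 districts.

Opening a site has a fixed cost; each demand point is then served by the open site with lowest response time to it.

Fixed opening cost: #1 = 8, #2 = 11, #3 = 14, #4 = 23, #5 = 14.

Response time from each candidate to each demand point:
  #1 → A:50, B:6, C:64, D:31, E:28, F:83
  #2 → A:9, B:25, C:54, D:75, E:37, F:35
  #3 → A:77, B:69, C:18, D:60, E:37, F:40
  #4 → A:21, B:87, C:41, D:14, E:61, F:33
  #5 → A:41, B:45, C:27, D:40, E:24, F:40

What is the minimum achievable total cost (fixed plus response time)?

160

Open {#1, #2, #3}: assign each demand point to its cheapest open site.
  A→#2 9, B→#1 6, C→#3 18, D→#1 31, E→#1 28, F→#2 35
  response time 127, fixed 33 → total 160.
Compare {#1, #2, #3, #4}: response time 108 + fixed 56 = 164.
Compare {#1, #2, #5}: response time 132 + fixed 33 = 165.
Compare {#1, #3, #4}: response time 120 + fixed 45 = 165.
All other subsets cost ≥ 164. Minimum total cost: 160.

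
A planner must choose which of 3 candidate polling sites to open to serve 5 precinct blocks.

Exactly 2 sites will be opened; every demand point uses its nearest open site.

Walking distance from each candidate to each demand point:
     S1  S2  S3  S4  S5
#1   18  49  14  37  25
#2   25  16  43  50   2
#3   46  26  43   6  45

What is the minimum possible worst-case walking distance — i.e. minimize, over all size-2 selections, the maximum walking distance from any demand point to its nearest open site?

26

Open {#1, #3}.
  Farthest demand point is S2 at walking distance 26 (to #3); all others are ≤ 26.
With {#1, #2} the worst case is 37.
With {#2, #3} the worst case is 43.
No size-2 selection achieves below 26.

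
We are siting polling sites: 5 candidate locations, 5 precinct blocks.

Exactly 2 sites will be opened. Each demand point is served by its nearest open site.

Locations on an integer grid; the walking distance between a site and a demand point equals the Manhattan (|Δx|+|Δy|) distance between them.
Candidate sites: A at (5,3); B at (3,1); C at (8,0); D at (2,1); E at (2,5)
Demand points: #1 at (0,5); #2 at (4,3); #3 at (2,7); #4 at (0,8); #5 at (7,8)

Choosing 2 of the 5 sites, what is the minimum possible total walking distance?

Open {A, E}.
  #1→E 2, #2→A 1, #3→E 2, #4→E 5, #5→A 7  ⇒ total 17.
Compare {B, E}: total 20.
Compare {C, E}: total 21.
No size-2 selection does better; minimum is 17.

17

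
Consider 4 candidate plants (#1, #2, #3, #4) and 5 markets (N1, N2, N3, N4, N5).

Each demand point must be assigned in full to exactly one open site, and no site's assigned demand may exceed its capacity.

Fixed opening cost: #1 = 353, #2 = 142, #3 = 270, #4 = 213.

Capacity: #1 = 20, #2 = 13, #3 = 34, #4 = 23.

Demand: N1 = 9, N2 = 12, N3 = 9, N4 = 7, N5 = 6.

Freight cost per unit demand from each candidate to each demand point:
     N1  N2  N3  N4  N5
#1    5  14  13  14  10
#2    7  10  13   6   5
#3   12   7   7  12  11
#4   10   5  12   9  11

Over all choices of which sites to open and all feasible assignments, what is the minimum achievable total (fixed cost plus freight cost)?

Open {#2, #3}; cheapest assignment that respects the capacities:
  #2 (cap 13, load 13): N4, N5 — cost 7×6 + 6×5 = 72
  #3 (cap 34, load 30): N1, N2, N3 — cost 9×12 + 12×7 + 9×7 = 255
  Shipping 327, fixed 412 → total 739.
  Any other capacity-feasible assignment to {#2, #3} ships for at least 327.
Compare {#3, #4}: its best feasible assignment gives total 843.
Compare {#2, #3, #4}: its best feasible assignment gives total 910.
Every other set of open sites that can feasibly serve all demand totals ≥ 843 even under its best assignment. Minimum: 739.

739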